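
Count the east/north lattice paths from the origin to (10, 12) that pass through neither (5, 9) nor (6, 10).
Number of paths = 474474

Inclusion–exclusion. Total paths: C(22, 10) = 646646. Through P₁: C(14, 5)·C(8, 5) = 112112. Through P₂: C(16, 6)·C(6, 4) = 120120. Since P₁ is strictly southwest of P₂, a monotone path through both must visit P₁ then P₂; paths through both = C(14, 5)·C(2, 1)·C(6, 4) = 60060. Avoid both = 646646 − 112112 − 120120 + 60060 = 474474.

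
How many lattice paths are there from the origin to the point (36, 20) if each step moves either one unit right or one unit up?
Number of paths = 785613562163430

A monotone lattice path from (0, 0) to (36, 20) consists of 36 east steps and 20 north steps in some order, so it is determined by which 36 of the 56 steps are east. The count is C(56, 36) = 785613562163430.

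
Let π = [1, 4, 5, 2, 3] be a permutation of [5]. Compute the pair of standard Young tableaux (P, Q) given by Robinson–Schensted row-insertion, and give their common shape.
P = [1, 2, 3] / [4, 5];  Q = [1, 2, 3] / [4, 5];  common shape = (3, 2)

Row-insert the values π_1, π_2, … into P one at a time, bumping the leftmost entry strictly greater than the inserted value down to the next row. The recording tableau Q records, in position (i, j), the step at which that cell was added to P.
  Insert 1 (step 1): P = [1];  Q = [1]
  Insert 4 (step 2): P = [1, 4];  Q = [1, 2]
  Insert 5 (step 3): P = [1, 4, 5];  Q = [1, 2, 3]
  Insert 2 (step 4): P = [1, 2, 5] / [4];  Q = [1, 2, 3] / [4]
  Insert 3 (step 5): P = [1, 2, 3] / [4, 5];  Q = [1, 2, 3] / [4, 5]
Final shape: (3, 2).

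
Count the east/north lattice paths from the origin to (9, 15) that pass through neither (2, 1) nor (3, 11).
Number of paths = 889154

Inclusion–exclusion. Total paths: C(24, 9) = 1307504. Through P₁: C(3, 2)·C(21, 7) = 348840. Through P₂: C(14, 3)·C(10, 6) = 76440. Since P₁ is strictly southwest of P₂, a monotone path through both must visit P₁ then P₂; paths through both = C(3, 2)·C(11, 1)·C(10, 6) = 6930. Avoid both = 1307504 − 348840 − 76440 + 6930 = 889154.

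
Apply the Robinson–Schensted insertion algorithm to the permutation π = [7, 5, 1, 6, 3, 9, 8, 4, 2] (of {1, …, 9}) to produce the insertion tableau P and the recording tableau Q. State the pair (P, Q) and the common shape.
P = [1, 2, 4] / [3, 6, 8] / [5, 9] / [7];  Q = [1, 4, 6] / [2, 5, 7] / [3, 8] / [9];  common shape = (3, 3, 2, 1)

Row-insert the values π_1, π_2, … into P one at a time, bumping the leftmost entry strictly greater than the inserted value down to the next row. The recording tableau Q records, in position (i, j), the step at which that cell was added to P.
  Insert 7 (step 1): P = [7];  Q = [1]
  Insert 5 (step 2): P = [5] / [7];  Q = [1] / [2]
  Insert 1 (step 3): P = [1] / [5] / [7];  Q = [1] / [2] / [3]
  Insert 6 (step 4): P = [1, 6] / [5] / [7];  Q = [1, 4] / [2] / [3]
  Insert 3 (step 5): P = [1, 3] / [5, 6] / [7];  Q = [1, 4] / [2, 5] / [3]
  Insert 9 (step 6): P = [1, 3, 9] / [5, 6] / [7];  Q = [1, 4, 6] / [2, 5] / [3]
  Insert 8 (step 7): P = [1, 3, 8] / [5, 6, 9] / [7];  Q = [1, 4, 6] / [2, 5, 7] / [3]
  Insert 4 (step 8): P = [1, 3, 4] / [5, 6, 8] / [7, 9];  Q = [1, 4, 6] / [2, 5, 7] / [3, 8]
  Insert 2 (step 9): P = [1, 2, 4] / [3, 6, 8] / [5, 9] / [7];  Q = [1, 4, 6] / [2, 5, 7] / [3, 8] / [9]
Final shape: (3, 3, 2, 1).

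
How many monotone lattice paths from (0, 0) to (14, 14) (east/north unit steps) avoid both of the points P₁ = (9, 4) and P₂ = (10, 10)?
Number of paths = 25386885

Inclusion–exclusion. Total paths: C(28, 14) = 40116600. Through P₁: C(13, 9)·C(15, 5) = 2147145. Through P₂: C(20, 10)·C(8, 4) = 12932920. Since P₁ is strictly southwest of P₂, a monotone path through both must visit P₁ then P₂; paths through both = C(13, 9)·C(7, 1)·C(8, 4) = 350350. Avoid both = 40116600 − 2147145 − 12932920 + 350350 = 25386885.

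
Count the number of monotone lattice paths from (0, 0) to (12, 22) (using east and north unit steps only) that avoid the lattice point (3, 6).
Number of paths = 376744140

Total paths from (0, 0) to (12, 22): C(34, 12) = 548354040. Paths through (3, 6): (paths (0, 0) → (3, 6)) × (paths (3, 6) → (12, 22)) = C(9, 3) · C(25, 9) = 84 · 2042975 = 171609900. Avoidance count = 548354040 − 171609900 = 376744140.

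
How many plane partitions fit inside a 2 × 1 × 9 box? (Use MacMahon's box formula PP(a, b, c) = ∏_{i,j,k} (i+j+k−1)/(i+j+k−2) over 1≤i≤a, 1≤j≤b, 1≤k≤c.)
PP(2, 1, 9) = 55

Evaluate the triple product over i = 1..2, j = 1..1, k = 1..9. The factors are (2/1) · (3/2) · (4/3) · (5/4) · (6/5) · (7/6) · (8/7) · (9/8) · … (18 factors total). The numerators and denominators telescope so the product is an integer; carrying out the multiplication exactly gives PP(2, 1, 9) = 55.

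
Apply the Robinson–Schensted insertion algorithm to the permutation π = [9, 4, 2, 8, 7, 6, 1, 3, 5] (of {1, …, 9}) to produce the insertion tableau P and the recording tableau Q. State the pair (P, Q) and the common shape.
P = [1, 3, 5] / [2, 6] / [4, 7] / [8] / [9];  Q = [1, 4, 9] / [2, 5] / [3, 8] / [6] / [7];  common shape = (3, 2, 2, 1, 1)

Row-insert the values π_1, π_2, … into P one at a time, bumping the leftmost entry strictly greater than the inserted value down to the next row. The recording tableau Q records, in position (i, j), the step at which that cell was added to P.
  Insert 9 (step 1): P = [9];  Q = [1]
  Insert 4 (step 2): P = [4] / [9];  Q = [1] / [2]
  Insert 2 (step 3): P = [2] / [4] / [9];  Q = [1] / [2] / [3]
  Insert 8 (step 4): P = [2, 8] / [4] / [9];  Q = [1, 4] / [2] / [3]
  Insert 7 (step 5): P = [2, 7] / [4, 8] / [9];  Q = [1, 4] / [2, 5] / [3]
  Insert 6 (step 6): P = [2, 6] / [4, 7] / [8] / [9];  Q = [1, 4] / [2, 5] / [3] / [6]
  Insert 1 (step 7): P = [1, 6] / [2, 7] / [4] / [8] / [9];  Q = [1, 4] / [2, 5] / [3] / [6] / [7]
  Insert 3 (step 8): P = [1, 3] / [2, 6] / [4, 7] / [8] / [9];  Q = [1, 4] / [2, 5] / [3, 8] / [6] / [7]
  Insert 5 (step 9): P = [1, 3, 5] / [2, 6] / [4, 7] / [8] / [9];  Q = [1, 4, 9] / [2, 5] / [3, 8] / [6] / [7]
Final shape: (3, 2, 2, 1, 1).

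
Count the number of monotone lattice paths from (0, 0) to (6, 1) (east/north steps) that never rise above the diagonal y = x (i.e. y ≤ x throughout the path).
Number of paths = 6

By the reflection principle (André's argument), the number of monotone paths to (6, 1) with n ≤ m that never go above y = x is C(7, 6) − C(7, 7) = 7 − 1 = 6.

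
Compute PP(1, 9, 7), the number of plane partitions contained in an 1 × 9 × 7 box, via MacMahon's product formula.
PP(1, 9, 7) = 11440

Evaluate the triple product over i = 1..1, j = 1..9, k = 1..7. The factors are (2/1) · (3/2) · (4/3) · (5/4) · (6/5) · (7/6) · (8/7) · (3/2) · … (63 factors total). The numerators and denominators telescope so the product is an integer; carrying out the multiplication exactly gives PP(1, 9, 7) = 11440.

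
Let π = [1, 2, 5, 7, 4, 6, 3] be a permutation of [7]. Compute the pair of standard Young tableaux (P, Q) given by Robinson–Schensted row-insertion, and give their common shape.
P = [1, 2, 3, 6] / [4, 7] / [5];  Q = [1, 2, 3, 4] / [5, 6] / [7];  common shape = (4, 2, 1)

Row-insert the values π_1, π_2, … into P one at a time, bumping the leftmost entry strictly greater than the inserted value down to the next row. The recording tableau Q records, in position (i, j), the step at which that cell was added to P.
  Insert 1 (step 1): P = [1];  Q = [1]
  Insert 2 (step 2): P = [1, 2];  Q = [1, 2]
  Insert 5 (step 3): P = [1, 2, 5];  Q = [1, 2, 3]
  Insert 7 (step 4): P = [1, 2, 5, 7];  Q = [1, 2, 3, 4]
  Insert 4 (step 5): P = [1, 2, 4, 7] / [5];  Q = [1, 2, 3, 4] / [5]
  Insert 6 (step 6): P = [1, 2, 4, 6] / [5, 7];  Q = [1, 2, 3, 4] / [5, 6]
  Insert 3 (step 7): P = [1, 2, 3, 6] / [4, 7] / [5];  Q = [1, 2, 3, 4] / [5, 6] / [7]
Final shape: (4, 2, 1).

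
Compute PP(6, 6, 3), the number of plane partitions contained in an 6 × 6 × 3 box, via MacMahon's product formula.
PP(6, 6, 3) = 24293412

Evaluate the triple product over i = 1..6, j = 1..6, k = 1..3. The factors are (2/1) · (3/2) · (4/3) · (3/2) · (4/3) · (5/4) · (4/3) · (5/4) · … (108 factors total). The numerators and denominators telescope so the product is an integer; carrying out the multiplication exactly gives PP(6, 6, 3) = 24293412.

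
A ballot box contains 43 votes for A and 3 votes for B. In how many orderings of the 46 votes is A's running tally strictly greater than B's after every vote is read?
Strict-lead orderings = 13200

Total orderings of the 46 votes with 43 for A: C(46, 43) = 15180. By the Bertrand ballot formula (Cycle Lemma / reflection principle), the number of orderings in which A is strictly ahead of B throughout is (p − q)/(p + q) · C(p + q, p) = (43 − 3)/(43 + 3) · 15180 = 13200.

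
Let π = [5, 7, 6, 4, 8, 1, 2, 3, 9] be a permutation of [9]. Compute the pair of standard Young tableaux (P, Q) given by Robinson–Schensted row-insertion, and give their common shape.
P = [1, 2, 3, 9] / [4, 6, 8] / [5] / [7];  Q = [1, 2, 5, 9] / [3, 7, 8] / [4] / [6];  common shape = (4, 3, 1, 1)

Row-insert the values π_1, π_2, … into P one at a time, bumping the leftmost entry strictly greater than the inserted value down to the next row. The recording tableau Q records, in position (i, j), the step at which that cell was added to P.
  Insert 5 (step 1): P = [5];  Q = [1]
  Insert 7 (step 2): P = [5, 7];  Q = [1, 2]
  Insert 6 (step 3): P = [5, 6] / [7];  Q = [1, 2] / [3]
  Insert 4 (step 4): P = [4, 6] / [5] / [7];  Q = [1, 2] / [3] / [4]
  Insert 8 (step 5): P = [4, 6, 8] / [5] / [7];  Q = [1, 2, 5] / [3] / [4]
  Insert 1 (step 6): P = [1, 6, 8] / [4] / [5] / [7];  Q = [1, 2, 5] / [3] / [4] / [6]
  Insert 2 (step 7): P = [1, 2, 8] / [4, 6] / [5] / [7];  Q = [1, 2, 5] / [3, 7] / [4] / [6]
  Insert 3 (step 8): P = [1, 2, 3] / [4, 6, 8] / [5] / [7];  Q = [1, 2, 5] / [3, 7, 8] / [4] / [6]
  Insert 9 (step 9): P = [1, 2, 3, 9] / [4, 6, 8] / [5] / [7];  Q = [1, 2, 5, 9] / [3, 7, 8] / [4] / [6]
Final shape: (4, 3, 1, 1).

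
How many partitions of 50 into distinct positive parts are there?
q(50) = 3658

A partition into distinct parts is a strictly decreasing sequence summing to n. The recurrence d(n, m) = d(n, m−1) + d(n−m, m−1) (use part m at most once) with q(n) = d(n, n) gives q(50) = 3658. (Euler's theorem: # distinct-part partitions = # odd-part partitions.)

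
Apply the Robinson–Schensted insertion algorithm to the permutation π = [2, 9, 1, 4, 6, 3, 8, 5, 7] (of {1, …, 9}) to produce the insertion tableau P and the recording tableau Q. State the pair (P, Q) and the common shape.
P = [1, 3, 5, 7] / [2, 4, 6, 8] / [9];  Q = [1, 2, 5, 7] / [3, 4, 8, 9] / [6];  common shape = (4, 4, 1)

Row-insert the values π_1, π_2, … into P one at a time, bumping the leftmost entry strictly greater than the inserted value down to the next row. The recording tableau Q records, in position (i, j), the step at which that cell was added to P.
  Insert 2 (step 1): P = [2];  Q = [1]
  Insert 9 (step 2): P = [2, 9];  Q = [1, 2]
  Insert 1 (step 3): P = [1, 9] / [2];  Q = [1, 2] / [3]
  Insert 4 (step 4): P = [1, 4] / [2, 9];  Q = [1, 2] / [3, 4]
  Insert 6 (step 5): P = [1, 4, 6] / [2, 9];  Q = [1, 2, 5] / [3, 4]
  Insert 3 (step 6): P = [1, 3, 6] / [2, 4] / [9];  Q = [1, 2, 5] / [3, 4] / [6]
  Insert 8 (step 7): P = [1, 3, 6, 8] / [2, 4] / [9];  Q = [1, 2, 5, 7] / [3, 4] / [6]
  Insert 5 (step 8): P = [1, 3, 5, 8] / [2, 4, 6] / [9];  Q = [1, 2, 5, 7] / [3, 4, 8] / [6]
  Insert 7 (step 9): P = [1, 3, 5, 7] / [2, 4, 6, 8] / [9];  Q = [1, 2, 5, 7] / [3, 4, 8, 9] / [6]
Final shape: (4, 4, 1).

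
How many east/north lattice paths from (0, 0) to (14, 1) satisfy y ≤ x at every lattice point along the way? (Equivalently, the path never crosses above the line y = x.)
Number of paths = 14

By the reflection principle (André's argument), the number of monotone paths to (14, 1) with n ≤ m that never go above y = x is C(15, 14) − C(15, 15) = 15 − 1 = 14.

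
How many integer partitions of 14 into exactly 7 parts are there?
p(14, 7 parts) = 15

Partitions of n into exactly k parts ↔ partitions of n − k into at most k parts (subtract 1 from each part). For n = 14, k = 7, the partitions are: 8+1+1+1+1+1+1, 7+2+1+1+1+1+1, 6+3+1+1+1+1+1, 6+2+2+1+1+1+1, 5+4+1+1+1+1+1, 5+3+2+1+1+1+1, 5+2+2+2+1+1+1, 4+4+2+1+1+1+1, 4+3+3+1+1+1+1, 4+3+2+2+1+1+1, 4+2+2+2+2+1+1, 3+3+3+2+1+1+1, 3+3+2+2+2+1+1, 3+2+2+2+2+2+1, 2+2+2+2+2+2+2. Count = 15.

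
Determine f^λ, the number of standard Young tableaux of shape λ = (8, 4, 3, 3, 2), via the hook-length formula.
# SYT of shape (8, 4, 3, 3, 2) = 88179000

Hook-length formula: f^λ = n! / Π hook(c), product over all cells c of the Young diagram. For λ = (8, 4, 3, 3, 2), n = 20 boxes. Hook lengths by row (left-to-right, top-to-bottom): [12, 11, 9, 6, 4, 3, 2, 1]; [7, 6, 4, 1]; [5, 4, 2]; [4, 3, 1]; [2, 1]. Product of hooks = 27590492160. So f^λ = 20! / 27590492160 = 2432902008176640000 / 27590492160 = 88179000.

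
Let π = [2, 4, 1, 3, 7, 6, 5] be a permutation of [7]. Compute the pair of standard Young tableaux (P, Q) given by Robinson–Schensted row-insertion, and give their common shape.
P = [1, 3, 5] / [2, 4, 6] / [7];  Q = [1, 2, 5] / [3, 4, 6] / [7];  common shape = (3, 3, 1)

Row-insert the values π_1, π_2, … into P one at a time, bumping the leftmost entry strictly greater than the inserted value down to the next row. The recording tableau Q records, in position (i, j), the step at which that cell was added to P.
  Insert 2 (step 1): P = [2];  Q = [1]
  Insert 4 (step 2): P = [2, 4];  Q = [1, 2]
  Insert 1 (step 3): P = [1, 4] / [2];  Q = [1, 2] / [3]
  Insert 3 (step 4): P = [1, 3] / [2, 4];  Q = [1, 2] / [3, 4]
  Insert 7 (step 5): P = [1, 3, 7] / [2, 4];  Q = [1, 2, 5] / [3, 4]
  Insert 6 (step 6): P = [1, 3, 6] / [2, 4, 7];  Q = [1, 2, 5] / [3, 4, 6]
  Insert 5 (step 7): P = [1, 3, 5] / [2, 4, 6] / [7];  Q = [1, 2, 5] / [3, 4, 6] / [7]
Final shape: (3, 3, 1).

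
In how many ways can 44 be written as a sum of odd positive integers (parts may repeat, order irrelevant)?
p_odd(44) = 1816

Enumerate partitions using only odd parts via the recurrence o(n, m) = o(n, m−2) + o(n−m, m) over odd m, starting from the largest odd part ≤ n. This gives p_odd(44) = 1816. (Euler's theorem: equals the count of distinct-part partitions.)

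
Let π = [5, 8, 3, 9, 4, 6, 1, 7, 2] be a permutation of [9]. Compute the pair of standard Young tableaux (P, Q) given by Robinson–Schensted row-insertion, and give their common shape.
P = [1, 2, 6, 7] / [3, 4, 9] / [5, 8];  Q = [1, 2, 4, 8] / [3, 5, 6] / [7, 9];  common shape = (4, 3, 2)

Row-insert the values π_1, π_2, … into P one at a time, bumping the leftmost entry strictly greater than the inserted value down to the next row. The recording tableau Q records, in position (i, j), the step at which that cell was added to P.
  Insert 5 (step 1): P = [5];  Q = [1]
  Insert 8 (step 2): P = [5, 8];  Q = [1, 2]
  Insert 3 (step 3): P = [3, 8] / [5];  Q = [1, 2] / [3]
  Insert 9 (step 4): P = [3, 8, 9] / [5];  Q = [1, 2, 4] / [3]
  Insert 4 (step 5): P = [3, 4, 9] / [5, 8];  Q = [1, 2, 4] / [3, 5]
  Insert 6 (step 6): P = [3, 4, 6] / [5, 8, 9];  Q = [1, 2, 4] / [3, 5, 6]
  Insert 1 (step 7): P = [1, 4, 6] / [3, 8, 9] / [5];  Q = [1, 2, 4] / [3, 5, 6] / [7]
  Insert 7 (step 8): P = [1, 4, 6, 7] / [3, 8, 9] / [5];  Q = [1, 2, 4, 8] / [3, 5, 6] / [7]
  Insert 2 (step 9): P = [1, 2, 6, 7] / [3, 4, 9] / [5, 8];  Q = [1, 2, 4, 8] / [3, 5, 6] / [7, 9]
Final shape: (4, 3, 2).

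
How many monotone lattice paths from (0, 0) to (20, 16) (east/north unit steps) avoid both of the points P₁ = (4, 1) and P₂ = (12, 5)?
Number of paths = 5524535169

Inclusion–exclusion. Total paths: C(36, 20) = 7307872110. Through P₁: C(5, 4)·C(31, 16) = 1502700975. Through P₂: C(17, 12)·C(19, 8) = 467701416. Since P₁ is strictly southwest of P₂, a monotone path through both must visit P₁ then P₂; paths through both = C(5, 4)·C(12, 8)·C(19, 8) = 187065450. Avoid both = 7307872110 − 1502700975 − 467701416 + 187065450 = 5524535169.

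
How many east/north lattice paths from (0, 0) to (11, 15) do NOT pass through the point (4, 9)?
Number of paths = 6499220

Total paths from (0, 0) to (11, 15): C(26, 11) = 7726160. Paths through (4, 9): (paths (0, 0) → (4, 9)) × (paths (4, 9) → (11, 15)) = C(13, 4) · C(13, 7) = 715 · 1716 = 1226940. Avoidance count = 7726160 − 1226940 = 6499220.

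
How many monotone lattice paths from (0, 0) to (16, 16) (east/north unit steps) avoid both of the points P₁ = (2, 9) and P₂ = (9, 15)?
Number of paths = 584979998

Inclusion–exclusion. Total paths: C(32, 16) = 601080390. Through P₁: C(11, 2)·C(21, 14) = 6395400. Through P₂: C(24, 9)·C(8, 7) = 10460032. Since P₁ is strictly southwest of P₂, a monotone path through both must visit P₁ then P₂; paths through both = C(11, 2)·C(13, 7)·C(8, 7) = 755040. Avoid both = 601080390 − 6395400 − 10460032 + 755040 = 584979998.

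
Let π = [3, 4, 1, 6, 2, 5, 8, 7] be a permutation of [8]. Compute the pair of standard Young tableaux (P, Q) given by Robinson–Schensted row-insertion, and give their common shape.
P = [1, 2, 5, 7] / [3, 4, 6, 8];  Q = [1, 2, 4, 7] / [3, 5, 6, 8];  common shape = (4, 4)

Row-insert the values π_1, π_2, … into P one at a time, bumping the leftmost entry strictly greater than the inserted value down to the next row. The recording tableau Q records, in position (i, j), the step at which that cell was added to P.
  Insert 3 (step 1): P = [3];  Q = [1]
  Insert 4 (step 2): P = [3, 4];  Q = [1, 2]
  Insert 1 (step 3): P = [1, 4] / [3];  Q = [1, 2] / [3]
  Insert 6 (step 4): P = [1, 4, 6] / [3];  Q = [1, 2, 4] / [3]
  Insert 2 (step 5): P = [1, 2, 6] / [3, 4];  Q = [1, 2, 4] / [3, 5]
  Insert 5 (step 6): P = [1, 2, 5] / [3, 4, 6];  Q = [1, 2, 4] / [3, 5, 6]
  Insert 8 (step 7): P = [1, 2, 5, 8] / [3, 4, 6];  Q = [1, 2, 4, 7] / [3, 5, 6]
  Insert 7 (step 8): P = [1, 2, 5, 7] / [3, 4, 6, 8];  Q = [1, 2, 4, 7] / [3, 5, 6, 8]
Final shape: (4, 4).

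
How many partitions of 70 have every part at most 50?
p(70, parts ≤ 50) = 4085881

Use the recurrence p(n, m) = p(n, m−1) + p(n−m, m): either the largest part is < m (count p(n, m−1)) or the largest part is exactly m (remove one copy of m, count p(n−m, m)). With p(0, ·) = 1 this gives p(70, parts ≤ 50) = 4085881. (By conjugating Young diagrams, this also counts partitions of 70 into at most 50 parts.)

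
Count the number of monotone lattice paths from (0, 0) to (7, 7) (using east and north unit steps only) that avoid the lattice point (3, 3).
Number of paths = 2032

Total paths from (0, 0) to (7, 7): C(14, 7) = 3432. Paths through (3, 3): (paths (0, 0) → (3, 3)) × (paths (3, 3) → (7, 7)) = C(6, 3) · C(8, 4) = 20 · 70 = 1400. Avoidance count = 3432 − 1400 = 2032.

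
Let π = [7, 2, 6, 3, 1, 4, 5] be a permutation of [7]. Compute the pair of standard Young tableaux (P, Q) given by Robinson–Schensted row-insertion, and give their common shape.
P = [1, 3, 4, 5] / [2] / [6] / [7];  Q = [1, 3, 6, 7] / [2] / [4] / [5];  common shape = (4, 1, 1, 1)

Row-insert the values π_1, π_2, … into P one at a time, bumping the leftmost entry strictly greater than the inserted value down to the next row. The recording tableau Q records, in position (i, j), the step at which that cell was added to P.
  Insert 7 (step 1): P = [7];  Q = [1]
  Insert 2 (step 2): P = [2] / [7];  Q = [1] / [2]
  Insert 6 (step 3): P = [2, 6] / [7];  Q = [1, 3] / [2]
  Insert 3 (step 4): P = [2, 3] / [6] / [7];  Q = [1, 3] / [2] / [4]
  Insert 1 (step 5): P = [1, 3] / [2] / [6] / [7];  Q = [1, 3] / [2] / [4] / [5]
  Insert 4 (step 6): P = [1, 3, 4] / [2] / [6] / [7];  Q = [1, 3, 6] / [2] / [4] / [5]
  Insert 5 (step 7): P = [1, 3, 4, 5] / [2] / [6] / [7];  Q = [1, 3, 6, 7] / [2] / [4] / [5]
Final shape: (4, 1, 1, 1).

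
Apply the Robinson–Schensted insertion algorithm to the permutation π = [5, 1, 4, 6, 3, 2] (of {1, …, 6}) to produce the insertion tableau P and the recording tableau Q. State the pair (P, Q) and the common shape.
P = [1, 2, 6] / [3] / [4] / [5];  Q = [1, 3, 4] / [2] / [5] / [6];  common shape = (3, 1, 1, 1)

Row-insert the values π_1, π_2, … into P one at a time, bumping the leftmost entry strictly greater than the inserted value down to the next row. The recording tableau Q records, in position (i, j), the step at which that cell was added to P.
  Insert 5 (step 1): P = [5];  Q = [1]
  Insert 1 (step 2): P = [1] / [5];  Q = [1] / [2]
  Insert 4 (step 3): P = [1, 4] / [5];  Q = [1, 3] / [2]
  Insert 6 (step 4): P = [1, 4, 6] / [5];  Q = [1, 3, 4] / [2]
  Insert 3 (step 5): P = [1, 3, 6] / [4] / [5];  Q = [1, 3, 4] / [2] / [5]
  Insert 2 (step 6): P = [1, 2, 6] / [3] / [4] / [5];  Q = [1, 3, 4] / [2] / [5] / [6]
Final shape: (3, 1, 1, 1).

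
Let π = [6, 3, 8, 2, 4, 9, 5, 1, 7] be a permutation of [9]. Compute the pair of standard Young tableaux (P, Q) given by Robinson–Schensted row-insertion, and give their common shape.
P = [1, 4, 5, 7] / [2, 8, 9] / [3] / [6];  Q = [1, 3, 6, 9] / [2, 5, 7] / [4] / [8];  common shape = (4, 3, 1, 1)

Row-insert the values π_1, π_2, … into P one at a time, bumping the leftmost entry strictly greater than the inserted value down to the next row. The recording tableau Q records, in position (i, j), the step at which that cell was added to P.
  Insert 6 (step 1): P = [6];  Q = [1]
  Insert 3 (step 2): P = [3] / [6];  Q = [1] / [2]
  Insert 8 (step 3): P = [3, 8] / [6];  Q = [1, 3] / [2]
  Insert 2 (step 4): P = [2, 8] / [3] / [6];  Q = [1, 3] / [2] / [4]
  Insert 4 (step 5): P = [2, 4] / [3, 8] / [6];  Q = [1, 3] / [2, 5] / [4]
  Insert 9 (step 6): P = [2, 4, 9] / [3, 8] / [6];  Q = [1, 3, 6] / [2, 5] / [4]
  Insert 5 (step 7): P = [2, 4, 5] / [3, 8, 9] / [6];  Q = [1, 3, 6] / [2, 5, 7] / [4]
  Insert 1 (step 8): P = [1, 4, 5] / [2, 8, 9] / [3] / [6];  Q = [1, 3, 6] / [2, 5, 7] / [4] / [8]
  Insert 7 (step 9): P = [1, 4, 5, 7] / [2, 8, 9] / [3] / [6];  Q = [1, 3, 6, 9] / [2, 5, 7] / [4] / [8]
Final shape: (4, 3, 1, 1).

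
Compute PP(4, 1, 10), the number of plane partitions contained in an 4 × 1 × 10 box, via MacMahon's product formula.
PP(4, 1, 10) = 1001

Evaluate the triple product over i = 1..4, j = 1..1, k = 1..10. The factors are (2/1) · (3/2) · (4/3) · (5/4) · (6/5) · (7/6) · (8/7) · (9/8) · … (40 factors total). The numerators and denominators telescope so the product is an integer; carrying out the multiplication exactly gives PP(4, 1, 10) = 1001.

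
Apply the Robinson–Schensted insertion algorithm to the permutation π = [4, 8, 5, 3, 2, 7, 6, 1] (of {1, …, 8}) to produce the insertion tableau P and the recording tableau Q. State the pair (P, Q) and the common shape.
P = [1, 5, 6] / [2, 7] / [3] / [4] / [8];  Q = [1, 2, 6] / [3, 7] / [4] / [5] / [8];  common shape = (3, 2, 1, 1, 1)

Row-insert the values π_1, π_2, … into P one at a time, bumping the leftmost entry strictly greater than the inserted value down to the next row. The recording tableau Q records, in position (i, j), the step at which that cell was added to P.
  Insert 4 (step 1): P = [4];  Q = [1]
  Insert 8 (step 2): P = [4, 8];  Q = [1, 2]
  Insert 5 (step 3): P = [4, 5] / [8];  Q = [1, 2] / [3]
  Insert 3 (step 4): P = [3, 5] / [4] / [8];  Q = [1, 2] / [3] / [4]
  Insert 2 (step 5): P = [2, 5] / [3] / [4] / [8];  Q = [1, 2] / [3] / [4] / [5]
  Insert 7 (step 6): P = [2, 5, 7] / [3] / [4] / [8];  Q = [1, 2, 6] / [3] / [4] / [5]
  Insert 6 (step 7): P = [2, 5, 6] / [3, 7] / [4] / [8];  Q = [1, 2, 6] / [3, 7] / [4] / [5]
  Insert 1 (step 8): P = [1, 5, 6] / [2, 7] / [3] / [4] / [8];  Q = [1, 2, 6] / [3, 7] / [4] / [5] / [8]
Final shape: (3, 2, 1, 1, 1).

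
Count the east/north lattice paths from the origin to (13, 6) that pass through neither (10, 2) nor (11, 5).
Number of paths = 12510

Inclusion–exclusion. Total paths: C(19, 13) = 27132. Through P₁: C(12, 10)·C(7, 3) = 2310. Through P₂: C(16, 11)·C(3, 2) = 13104. Since P₁ is strictly southwest of P₂, a monotone path through both must visit P₁ then P₂; paths through both = C(12, 10)·C(4, 1)·C(3, 2) = 792. Avoid both = 27132 − 2310 − 13104 + 792 = 12510.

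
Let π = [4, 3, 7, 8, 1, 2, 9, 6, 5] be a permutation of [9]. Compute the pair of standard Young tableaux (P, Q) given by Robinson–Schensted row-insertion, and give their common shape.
P = [1, 2, 5, 9] / [3, 6, 8] / [4, 7];  Q = [1, 3, 4, 7] / [2, 6, 8] / [5, 9];  common shape = (4, 3, 2)

Row-insert the values π_1, π_2, … into P one at a time, bumping the leftmost entry strictly greater than the inserted value down to the next row. The recording tableau Q records, in position (i, j), the step at which that cell was added to P.
  Insert 4 (step 1): P = [4];  Q = [1]
  Insert 3 (step 2): P = [3] / [4];  Q = [1] / [2]
  Insert 7 (step 3): P = [3, 7] / [4];  Q = [1, 3] / [2]
  Insert 8 (step 4): P = [3, 7, 8] / [4];  Q = [1, 3, 4] / [2]
  Insert 1 (step 5): P = [1, 7, 8] / [3] / [4];  Q = [1, 3, 4] / [2] / [5]
  Insert 2 (step 6): P = [1, 2, 8] / [3, 7] / [4];  Q = [1, 3, 4] / [2, 6] / [5]
  Insert 9 (step 7): P = [1, 2, 8, 9] / [3, 7] / [4];  Q = [1, 3, 4, 7] / [2, 6] / [5]
  Insert 6 (step 8): P = [1, 2, 6, 9] / [3, 7, 8] / [4];  Q = [1, 3, 4, 7] / [2, 6, 8] / [5]
  Insert 5 (step 9): P = [1, 2, 5, 9] / [3, 6, 8] / [4, 7];  Q = [1, 3, 4, 7] / [2, 6, 8] / [5, 9]
Final shape: (4, 3, 2).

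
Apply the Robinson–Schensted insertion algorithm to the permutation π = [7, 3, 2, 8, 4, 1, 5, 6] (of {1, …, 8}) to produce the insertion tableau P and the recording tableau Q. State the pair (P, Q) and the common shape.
P = [1, 4, 5, 6] / [2, 8] / [3] / [7];  Q = [1, 4, 7, 8] / [2, 5] / [3] / [6];  common shape = (4, 2, 1, 1)

Row-insert the values π_1, π_2, … into P one at a time, bumping the leftmost entry strictly greater than the inserted value down to the next row. The recording tableau Q records, in position (i, j), the step at which that cell was added to P.
  Insert 7 (step 1): P = [7];  Q = [1]
  Insert 3 (step 2): P = [3] / [7];  Q = [1] / [2]
  Insert 2 (step 3): P = [2] / [3] / [7];  Q = [1] / [2] / [3]
  Insert 8 (step 4): P = [2, 8] / [3] / [7];  Q = [1, 4] / [2] / [3]
  Insert 4 (step 5): P = [2, 4] / [3, 8] / [7];  Q = [1, 4] / [2, 5] / [3]
  Insert 1 (step 6): P = [1, 4] / [2, 8] / [3] / [7];  Q = [1, 4] / [2, 5] / [3] / [6]
  Insert 5 (step 7): P = [1, 4, 5] / [2, 8] / [3] / [7];  Q = [1, 4, 7] / [2, 5] / [3] / [6]
  Insert 6 (step 8): P = [1, 4, 5, 6] / [2, 8] / [3] / [7];  Q = [1, 4, 7, 8] / [2, 5] / [3] / [6]
Final shape: (4, 2, 1, 1).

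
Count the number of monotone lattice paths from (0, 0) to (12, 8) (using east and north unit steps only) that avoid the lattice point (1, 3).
Number of paths = 108498

Total paths from (0, 0) to (12, 8): C(20, 12) = 125970. Paths through (1, 3): (paths (0, 0) → (1, 3)) × (paths (1, 3) → (12, 8)) = C(4, 1) · C(16, 11) = 4 · 4368 = 17472. Avoidance count = 125970 − 17472 = 108498.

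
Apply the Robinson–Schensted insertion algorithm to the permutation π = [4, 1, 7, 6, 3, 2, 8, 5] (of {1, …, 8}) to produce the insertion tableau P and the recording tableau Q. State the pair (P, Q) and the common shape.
P = [1, 2, 5] / [3, 6, 8] / [4] / [7];  Q = [1, 3, 7] / [2, 4, 8] / [5] / [6];  common shape = (3, 3, 1, 1)

Row-insert the values π_1, π_2, … into P one at a time, bumping the leftmost entry strictly greater than the inserted value down to the next row. The recording tableau Q records, in position (i, j), the step at which that cell was added to P.
  Insert 4 (step 1): P = [4];  Q = [1]
  Insert 1 (step 2): P = [1] / [4];  Q = [1] / [2]
  Insert 7 (step 3): P = [1, 7] / [4];  Q = [1, 3] / [2]
  Insert 6 (step 4): P = [1, 6] / [4, 7];  Q = [1, 3] / [2, 4]
  Insert 3 (step 5): P = [1, 3] / [4, 6] / [7];  Q = [1, 3] / [2, 4] / [5]
  Insert 2 (step 6): P = [1, 2] / [3, 6] / [4] / [7];  Q = [1, 3] / [2, 4] / [5] / [6]
  Insert 8 (step 7): P = [1, 2, 8] / [3, 6] / [4] / [7];  Q = [1, 3, 7] / [2, 4] / [5] / [6]
  Insert 5 (step 8): P = [1, 2, 5] / [3, 6, 8] / [4] / [7];  Q = [1, 3, 7] / [2, 4, 8] / [5] / [6]
Final shape: (3, 3, 1, 1).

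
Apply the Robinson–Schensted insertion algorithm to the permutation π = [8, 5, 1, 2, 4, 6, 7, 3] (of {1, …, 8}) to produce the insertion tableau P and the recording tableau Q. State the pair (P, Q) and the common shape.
P = [1, 2, 3, 6, 7] / [4] / [5] / [8];  Q = [1, 4, 5, 6, 7] / [2] / [3] / [8];  common shape = (5, 1, 1, 1)

Row-insert the values π_1, π_2, … into P one at a time, bumping the leftmost entry strictly greater than the inserted value down to the next row. The recording tableau Q records, in position (i, j), the step at which that cell was added to P.
  Insert 8 (step 1): P = [8];  Q = [1]
  Insert 5 (step 2): P = [5] / [8];  Q = [1] / [2]
  Insert 1 (step 3): P = [1] / [5] / [8];  Q = [1] / [2] / [3]
  Insert 2 (step 4): P = [1, 2] / [5] / [8];  Q = [1, 4] / [2] / [3]
  Insert 4 (step 5): P = [1, 2, 4] / [5] / [8];  Q = [1, 4, 5] / [2] / [3]
  Insert 6 (step 6): P = [1, 2, 4, 6] / [5] / [8];  Q = [1, 4, 5, 6] / [2] / [3]
  Insert 7 (step 7): P = [1, 2, 4, 6, 7] / [5] / [8];  Q = [1, 4, 5, 6, 7] / [2] / [3]
  Insert 3 (step 8): P = [1, 2, 3, 6, 7] / [4] / [5] / [8];  Q = [1, 4, 5, 6, 7] / [2] / [3] / [8]
Final shape: (5, 1, 1, 1).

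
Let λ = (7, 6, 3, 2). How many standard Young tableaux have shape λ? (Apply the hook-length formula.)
# SYT of shape (7, 6, 3, 2) = 4200768

Hook-length formula: f^λ = n! / Π hook(c), product over all cells c of the Young diagram. For λ = (7, 6, 3, 2), n = 18 boxes. Hook lengths by row (left-to-right, top-to-bottom): [10, 9, 7, 5, 4, 3, 1]; [8, 7, 5, 3, 2, 1]; [4, 3, 1]; [2, 1]. Product of hooks = 1524096000. So f^λ = 18! / 1524096000 = 6402373705728000 / 1524096000 = 4200768.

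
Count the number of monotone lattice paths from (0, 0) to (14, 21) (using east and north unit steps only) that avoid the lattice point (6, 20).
Number of paths = 2317887330

Total paths from (0, 0) to (14, 21): C(35, 14) = 2319959400. Paths through (6, 20): (paths (0, 0) → (6, 20)) × (paths (6, 20) → (14, 21)) = C(26, 6) · C(9, 8) = 230230 · 9 = 2072070. Avoidance count = 2319959400 − 2072070 = 2317887330.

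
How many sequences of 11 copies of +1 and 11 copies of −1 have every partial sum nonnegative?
C_11 = 58786

These ballot sequences are counted by the Catalan number C_n = (1/(n + 1)) · C(2n, n). For n = 11: C_11 = (1/12) · C(22, 11) = 705432/12 = 58786.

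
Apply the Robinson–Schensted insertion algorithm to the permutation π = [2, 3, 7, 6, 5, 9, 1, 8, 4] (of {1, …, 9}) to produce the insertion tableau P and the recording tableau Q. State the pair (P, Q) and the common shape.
P = [1, 3, 4, 8] / [2, 5] / [6, 9] / [7];  Q = [1, 2, 3, 6] / [4, 8] / [5, 9] / [7];  common shape = (4, 2, 2, 1)

Row-insert the values π_1, π_2, … into P one at a time, bumping the leftmost entry strictly greater than the inserted value down to the next row. The recording tableau Q records, in position (i, j), the step at which that cell was added to P.
  Insert 2 (step 1): P = [2];  Q = [1]
  Insert 3 (step 2): P = [2, 3];  Q = [1, 2]
  Insert 7 (step 3): P = [2, 3, 7];  Q = [1, 2, 3]
  Insert 6 (step 4): P = [2, 3, 6] / [7];  Q = [1, 2, 3] / [4]
  Insert 5 (step 5): P = [2, 3, 5] / [6] / [7];  Q = [1, 2, 3] / [4] / [5]
  Insert 9 (step 6): P = [2, 3, 5, 9] / [6] / [7];  Q = [1, 2, 3, 6] / [4] / [5]
  Insert 1 (step 7): P = [1, 3, 5, 9] / [2] / [6] / [7];  Q = [1, 2, 3, 6] / [4] / [5] / [7]
  Insert 8 (step 8): P = [1, 3, 5, 8] / [2, 9] / [6] / [7];  Q = [1, 2, 3, 6] / [4, 8] / [5] / [7]
  Insert 4 (step 9): P = [1, 3, 4, 8] / [2, 5] / [6, 9] / [7];  Q = [1, 2, 3, 6] / [4, 8] / [5, 9] / [7]
Final shape: (4, 2, 2, 1).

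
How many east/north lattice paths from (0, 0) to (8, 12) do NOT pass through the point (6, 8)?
Number of paths = 80925

Total paths from (0, 0) to (8, 12): C(20, 8) = 125970. Paths through (6, 8): (paths (0, 0) → (6, 8)) × (paths (6, 8) → (8, 12)) = C(14, 6) · C(6, 2) = 3003 · 15 = 45045. Avoidance count = 125970 − 45045 = 80925.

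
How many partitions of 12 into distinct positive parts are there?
q(12) = 15

List partitions of 12 into distinct parts: 12, 11+1, 10+2, 9+3, 9+2+1, 8+4, 8+3+1, 7+5, 7+4+1, 7+3+2, 6+5+1, 6+4+2, 6+3+2+1, 5+4+3, 5+4+2+1. There are q(12) = 15. (Euler: this equals the number of odd-part partitions of 12.)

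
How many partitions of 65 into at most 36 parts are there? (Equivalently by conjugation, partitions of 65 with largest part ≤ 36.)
p(65, parts ≤ 36) = 1994098

Use the recurrence p(n, m) = p(n, m−1) + p(n−m, m): either the largest part is < m (count p(n, m−1)) or the largest part is exactly m (remove one copy of m, count p(n−m, m)). With p(0, ·) = 1 this gives p(65, parts ≤ 36) = 1994098. (By conjugating Young diagrams, this also counts partitions of 65 into at most 36 parts.)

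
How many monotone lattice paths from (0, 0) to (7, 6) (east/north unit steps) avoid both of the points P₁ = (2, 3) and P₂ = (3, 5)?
Number of paths = 1026

Inclusion–exclusion. Total paths: C(13, 7) = 1716. Through P₁: C(5, 2)·C(8, 5) = 560. Through P₂: C(8, 3)·C(5, 4) = 280. Since P₁ is strictly southwest of P₂, a monotone path through both must visit P₁ then P₂; paths through both = C(5, 2)·C(3, 1)·C(5, 4) = 150. Avoid both = 1716 − 560 − 280 + 150 = 1026.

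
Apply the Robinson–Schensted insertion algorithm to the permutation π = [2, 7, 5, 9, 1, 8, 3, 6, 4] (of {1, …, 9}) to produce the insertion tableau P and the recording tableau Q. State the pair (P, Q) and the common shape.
P = [1, 3, 4] / [2, 5, 6] / [7, 8] / [9];  Q = [1, 2, 4] / [3, 6, 8] / [5, 7] / [9];  common shape = (3, 3, 2, 1)

Row-insert the values π_1, π_2, … into P one at a time, bumping the leftmost entry strictly greater than the inserted value down to the next row. The recording tableau Q records, in position (i, j), the step at which that cell was added to P.
  Insert 2 (step 1): P = [2];  Q = [1]
  Insert 7 (step 2): P = [2, 7];  Q = [1, 2]
  Insert 5 (step 3): P = [2, 5] / [7];  Q = [1, 2] / [3]
  Insert 9 (step 4): P = [2, 5, 9] / [7];  Q = [1, 2, 4] / [3]
  Insert 1 (step 5): P = [1, 5, 9] / [2] / [7];  Q = [1, 2, 4] / [3] / [5]
  Insert 8 (step 6): P = [1, 5, 8] / [2, 9] / [7];  Q = [1, 2, 4] / [3, 6] / [5]
  Insert 3 (step 7): P = [1, 3, 8] / [2, 5] / [7, 9];  Q = [1, 2, 4] / [3, 6] / [5, 7]
  Insert 6 (step 8): P = [1, 3, 6] / [2, 5, 8] / [7, 9];  Q = [1, 2, 4] / [3, 6, 8] / [5, 7]
  Insert 4 (step 9): P = [1, 3, 4] / [2, 5, 6] / [7, 8] / [9];  Q = [1, 2, 4] / [3, 6, 8] / [5, 7] / [9]
Final shape: (3, 3, 2, 1).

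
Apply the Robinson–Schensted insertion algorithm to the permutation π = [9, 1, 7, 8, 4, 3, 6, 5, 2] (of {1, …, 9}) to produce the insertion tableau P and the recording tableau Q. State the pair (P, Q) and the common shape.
P = [1, 2, 5] / [3, 6] / [4, 8] / [7] / [9];  Q = [1, 3, 4] / [2, 7] / [5, 8] / [6] / [9];  common shape = (3, 2, 2, 1, 1)

Row-insert the values π_1, π_2, … into P one at a time, bumping the leftmost entry strictly greater than the inserted value down to the next row. The recording tableau Q records, in position (i, j), the step at which that cell was added to P.
  Insert 9 (step 1): P = [9];  Q = [1]
  Insert 1 (step 2): P = [1] / [9];  Q = [1] / [2]
  Insert 7 (step 3): P = [1, 7] / [9];  Q = [1, 3] / [2]
  Insert 8 (step 4): P = [1, 7, 8] / [9];  Q = [1, 3, 4] / [2]
  Insert 4 (step 5): P = [1, 4, 8] / [7] / [9];  Q = [1, 3, 4] / [2] / [5]
  Insert 3 (step 6): P = [1, 3, 8] / [4] / [7] / [9];  Q = [1, 3, 4] / [2] / [5] / [6]
  Insert 6 (step 7): P = [1, 3, 6] / [4, 8] / [7] / [9];  Q = [1, 3, 4] / [2, 7] / [5] / [6]
  Insert 5 (step 8): P = [1, 3, 5] / [4, 6] / [7, 8] / [9];  Q = [1, 3, 4] / [2, 7] / [5, 8] / [6]
  Insert 2 (step 9): P = [1, 2, 5] / [3, 6] / [4, 8] / [7] / [9];  Q = [1, 3, 4] / [2, 7] / [5, 8] / [6] / [9]
Final shape: (3, 2, 2, 1, 1).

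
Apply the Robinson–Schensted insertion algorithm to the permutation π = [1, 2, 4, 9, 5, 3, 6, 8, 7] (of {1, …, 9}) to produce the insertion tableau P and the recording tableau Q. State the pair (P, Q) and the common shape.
P = [1, 2, 3, 5, 6, 7] / [4, 8] / [9];  Q = [1, 2, 3, 4, 7, 8] / [5, 9] / [6];  common shape = (6, 2, 1)

Row-insert the values π_1, π_2, … into P one at a time, bumping the leftmost entry strictly greater than the inserted value down to the next row. The recording tableau Q records, in position (i, j), the step at which that cell was added to P.
  Insert 1 (step 1): P = [1];  Q = [1]
  Insert 2 (step 2): P = [1, 2];  Q = [1, 2]
  Insert 4 (step 3): P = [1, 2, 4];  Q = [1, 2, 3]
  Insert 9 (step 4): P = [1, 2, 4, 9];  Q = [1, 2, 3, 4]
  Insert 5 (step 5): P = [1, 2, 4, 5] / [9];  Q = [1, 2, 3, 4] / [5]
  Insert 3 (step 6): P = [1, 2, 3, 5] / [4] / [9];  Q = [1, 2, 3, 4] / [5] / [6]
  Insert 6 (step 7): P = [1, 2, 3, 5, 6] / [4] / [9];  Q = [1, 2, 3, 4, 7] / [5] / [6]
  Insert 8 (step 8): P = [1, 2, 3, 5, 6, 8] / [4] / [9];  Q = [1, 2, 3, 4, 7, 8] / [5] / [6]
  Insert 7 (step 9): P = [1, 2, 3, 5, 6, 7] / [4, 8] / [9];  Q = [1, 2, 3, 4, 7, 8] / [5, 9] / [6]
Final shape: (6, 2, 1).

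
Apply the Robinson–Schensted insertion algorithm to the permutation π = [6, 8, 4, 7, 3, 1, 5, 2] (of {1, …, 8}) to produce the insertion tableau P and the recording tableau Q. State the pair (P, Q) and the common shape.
P = [1, 2] / [3, 5] / [4, 7] / [6, 8];  Q = [1, 2] / [3, 4] / [5, 7] / [6, 8];  common shape = (2, 2, 2, 2)

Row-insert the values π_1, π_2, … into P one at a time, bumping the leftmost entry strictly greater than the inserted value down to the next row. The recording tableau Q records, in position (i, j), the step at which that cell was added to P.
  Insert 6 (step 1): P = [6];  Q = [1]
  Insert 8 (step 2): P = [6, 8];  Q = [1, 2]
  Insert 4 (step 3): P = [4, 8] / [6];  Q = [1, 2] / [3]
  Insert 7 (step 4): P = [4, 7] / [6, 8];  Q = [1, 2] / [3, 4]
  Insert 3 (step 5): P = [3, 7] / [4, 8] / [6];  Q = [1, 2] / [3, 4] / [5]
  Insert 1 (step 6): P = [1, 7] / [3, 8] / [4] / [6];  Q = [1, 2] / [3, 4] / [5] / [6]
  Insert 5 (step 7): P = [1, 5] / [3, 7] / [4, 8] / [6];  Q = [1, 2] / [3, 4] / [5, 7] / [6]
  Insert 2 (step 8): P = [1, 2] / [3, 5] / [4, 7] / [6, 8];  Q = [1, 2] / [3, 4] / [5, 7] / [6, 8]
Final shape: (2, 2, 2, 2).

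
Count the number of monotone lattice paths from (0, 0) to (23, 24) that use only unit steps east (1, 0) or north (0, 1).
Number of paths = 16123801841550

A monotone lattice path from (0, 0) to (23, 24) consists of 23 east steps and 24 north steps in some order, so it is determined by which 23 of the 47 steps are east. The count is C(47, 23) = 16123801841550.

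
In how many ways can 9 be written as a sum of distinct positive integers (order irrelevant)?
q(9) = 8

List partitions of 9 into distinct parts: 9, 8+1, 7+2, 6+3, 6+2+1, 5+4, 5+3+1, 4+3+2. There are q(9) = 8. (Euler: this equals the number of odd-part partitions of 9.)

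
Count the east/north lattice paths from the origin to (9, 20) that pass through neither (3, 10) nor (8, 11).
Number of paths = 6986057

Inclusion–exclusion. Total paths: C(29, 9) = 10015005. Through P₁: C(13, 3)·C(16, 6) = 2290288. Through P₂: C(19, 8)·C(10, 1) = 755820. Since P₁ is strictly southwest of P₂, a monotone path through both must visit P₁ then P₂; paths through both = C(13, 3)·C(6, 5)·C(10, 1) = 17160. Avoid both = 10015005 − 2290288 − 755820 + 17160 = 6986057.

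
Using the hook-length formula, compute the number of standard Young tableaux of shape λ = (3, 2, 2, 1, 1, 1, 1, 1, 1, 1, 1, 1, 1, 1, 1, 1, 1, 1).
# SYT of shape (3, 2, 2, 1, 1, 1, 1, 1, 1, 1, 1, 1, 1, 1, 1, 1, 1, 1) = 17556

Hook-length formula: f^λ = n! / Π hook(c), product over all cells c of the Young diagram. For λ = (3, 2, 2, 1, 1, 1, 1, 1, 1, 1, 1, 1, 1, 1, 1, 1, 1, 1), n = 22 boxes. Hook lengths by row (left-to-right, top-to-bottom): [20, 4, 1]; [18, 2]; [17, 1]; [15]; [14]; [13]; [12]; [11]; [10]; [9]; [8]; [7]; [6]; [5]; [4]; [3]; [2]; [1]. Product of hooks = 64023737057280000. So f^λ = 22! / 64023737057280000 = 1124000727777607680000 / 64023737057280000 = 17556.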